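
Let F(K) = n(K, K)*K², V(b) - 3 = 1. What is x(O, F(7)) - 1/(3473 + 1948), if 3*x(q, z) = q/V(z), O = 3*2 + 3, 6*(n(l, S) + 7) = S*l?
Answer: 16259/21684 ≈ 0.74982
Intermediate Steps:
V(b) = 4 (V(b) = 3 + 1 = 4)
n(l, S) = -7 + S*l/6 (n(l, S) = -7 + (S*l)/6 = -7 + S*l/6)
O = 9 (O = 6 + 3 = 9)
F(K) = K²*(-7 + K²/6) (F(K) = (-7 + K*K/6)*K² = (-7 + K²/6)*K² = K²*(-7 + K²/6))
x(q, z) = q/12 (x(q, z) = (q/4)/3 = q/12)
x(O, F(7)) - 1/(3473 + 1948) = (1/12)*9 - 1/(3473 + 1948) = ¾ - 1/5421 = 16259/21684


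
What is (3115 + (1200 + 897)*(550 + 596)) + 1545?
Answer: 2407822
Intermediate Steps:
(3115 + (1200 + 897)*(550 + 596)) + 1545 = (3115 + 2097*1146) + 1545 = (3115 + 2403162) + 1545 = 2406277 + 1545 = 2407822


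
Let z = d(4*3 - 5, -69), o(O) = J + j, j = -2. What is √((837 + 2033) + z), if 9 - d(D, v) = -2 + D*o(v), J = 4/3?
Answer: √25971/3 ≈ 53.718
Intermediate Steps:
J = 4/3 (J = 4*(⅓) = 4/3 ≈ 1.3333)
o(O) = -⅔ (o(O) = 4/3 - 2 = -⅔)
d(D, v) = 11 + 2*D/3 (d(D, v) = 9 - (-2 + D*(-⅔)) = 9 - (-2 - 2*D/3) = 9 + (2 + 2*D/3) = 11 + 2*D/3)
z = 47/3 (z = 11 + 2*(4*3 - 5)/3 = 11 + 2*(12 - 5)/3 = 11 + (⅔)*7 = 11 + 14/3 = 47/3 ≈ 15.667)
√((837 + 2033) + z) = √((837 + 2033) + 47/3) = √(2870 + 47/3) = √(8657/3) = √25971/3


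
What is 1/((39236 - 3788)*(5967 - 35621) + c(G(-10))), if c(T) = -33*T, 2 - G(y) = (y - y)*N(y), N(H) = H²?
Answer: -1/1051175058 ≈ -9.5132e-10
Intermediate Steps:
G(y) = 2 (G(y) = 2 - (y - y)*y² = 2 - 0*y² = 2 - 1*0 = 2 + 0 = 2)
1/((39236 - 3788)*(5967 - 35621) + c(G(-10))) = 1/((39236 - 3788)*(5967 - 35621) - 33*2) = 1/(35448*(-29654) - 66) = 1/(-1051174992 - 66) = 1/(-1051175058) = -1/1051175058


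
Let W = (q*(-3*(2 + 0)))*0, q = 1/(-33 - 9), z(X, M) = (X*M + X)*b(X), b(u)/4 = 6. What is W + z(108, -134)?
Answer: -344736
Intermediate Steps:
b(u) = 24 (b(u) = 4*6 = 24)
z(X, M) = 24*X + 24*M*X (z(X, M) = (X*M + X)*24 = (M*X + X)*24 = (X + M*X)*24 = 24*X + 24*M*X)
q = -1/42 (q = 1/(-42) = -1/42 ≈ -0.023810)
W = 0 (W = -(-1)*(2 + 0)/14*0 = -(-1)*2/14*0 = -1/42*(-6)*0 = (⅐)*0 = 0)
W + z(108, -134) = 0 + 24*108*(1 - 134) = 0 + 24*108*(-133) = 0 - 344736 = -344736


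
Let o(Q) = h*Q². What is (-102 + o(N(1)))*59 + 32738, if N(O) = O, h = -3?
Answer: 26543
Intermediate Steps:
o(Q) = -3*Q²
(-102 + o(N(1)))*59 + 32738 = (-102 - 3*1²)*59 + 32738 = (-102 - 3*1)*59 + 32738 = (-102 - 3)*59 + 32738 = -105*59 + 32738 = -6195 + 32738 = 26543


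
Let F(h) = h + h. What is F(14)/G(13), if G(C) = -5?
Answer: -28/5 ≈ -5.6000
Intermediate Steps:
F(h) = 2*h
F(14)/G(13) = (2*14)/(-5) = 28*(-⅕) = -28/5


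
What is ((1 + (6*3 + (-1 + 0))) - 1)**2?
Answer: 289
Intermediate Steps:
((1 + (6*3 + (-1 + 0))) - 1)**2 = ((1 + (18 - 1)) - 1)**2 = ((1 + 17) - 1)**2 = (18 - 1)**2 = 17**2 = 289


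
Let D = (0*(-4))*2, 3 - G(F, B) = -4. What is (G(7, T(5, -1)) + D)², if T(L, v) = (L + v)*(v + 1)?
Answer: 49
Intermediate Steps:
T(L, v) = (1 + v)*(L + v) (T(L, v) = (L + v)*(1 + v) = (1 + v)*(L + v))
G(F, B) = 7 (G(F, B) = 3 - 1*(-4) = 3 + 4 = 7)
D = 0 (D = 0*2 = 0)
(G(7, T(5, -1)) + D)² = (7 + 0)² = 7² = 49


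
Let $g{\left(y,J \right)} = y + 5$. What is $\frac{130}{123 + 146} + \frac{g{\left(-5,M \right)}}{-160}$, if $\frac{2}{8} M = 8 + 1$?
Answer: $\frac{130}{269} \approx 0.48327$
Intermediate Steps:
$M = 36$ ($M = 4 \left(8 + 1\right) = 4 \cdot 9 = 36$)
$g{\left(y,J \right)} = 5 + y$
$\frac{130}{123 + 146} + \frac{g{\left(-5,M \right)}}{-160} = \frac{130}{123 + 146} + \frac{5 - 5}{-160} = \frac{130}{269} + 0 \left(- \frac{1}{160}\right) = 130 \cdot \frac{1}{269} + 0 = \frac{130}{269} + 0 = \frac{130}{269}$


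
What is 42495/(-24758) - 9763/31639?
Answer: -1586211659/783318362 ≈ -2.0250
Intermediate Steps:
42495/(-24758) - 9763/31639 = 42495*(-1/24758) - 9763*1/31639 = -42495/24758 - 9763/31639 = -1586211659/783318362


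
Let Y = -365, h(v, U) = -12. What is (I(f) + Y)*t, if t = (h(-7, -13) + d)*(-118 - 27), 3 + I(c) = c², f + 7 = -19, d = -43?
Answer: 2456300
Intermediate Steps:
f = -26 (f = -7 - 19 = -26)
I(c) = -3 + c²
t = 7975 (t = (-12 - 43)*(-118 - 27) = -55*(-145) = 7975)
(I(f) + Y)*t = ((-3 + (-26)²) - 365)*7975 = ((-3 + 676) - 365)*7975 = (673 - 365)*7975 = 308*7975 = 2456300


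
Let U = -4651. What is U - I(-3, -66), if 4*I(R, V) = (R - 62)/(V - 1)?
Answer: -1246533/268 ≈ -4651.2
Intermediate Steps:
I(R, V) = (-62 + R)/(4*(-1 + V)) (I(R, V) = ((R - 62)/(V - 1))/4 = ((-62 + R)/(-1 + V))/4 = (-62 + R)/(4*(-1 + V)))
U - I(-3, -66) = -4651 - (-62 - 3)/(4*(-1 - 66)) = -4651 - (-65)/(4*(-67)) = -4651 - (-1)*(-65)/(4*67) = -4651 - 1*65/268 = -4651 - 65/268 = -1246533/268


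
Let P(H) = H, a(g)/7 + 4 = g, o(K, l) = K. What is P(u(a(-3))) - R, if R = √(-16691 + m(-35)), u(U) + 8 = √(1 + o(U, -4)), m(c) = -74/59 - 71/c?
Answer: -8 + 4*I*√3 - 2*I*√17792719385/2065 ≈ -8.0 - 122.26*I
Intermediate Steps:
m(c) = -74/59 - 71/c (m(c) = -74*1/59 - 71/c = -74/59 - 71/c)
a(g) = -28 + 7*g
u(U) = -8 + √(1 + U)
R = 2*I*√17792719385/2065 (R = √(-16691 + (-74/59 - 71/(-35))) = √(-16691 + (-74/59 - 71*(-1/35))) = √(-16691 + (-74/59 + 71/35)) = √(-16691 + 1599/2065) = √(-34465316/2065) = 2*I*√17792719385/2065 ≈ 129.19*I)
P(u(a(-3))) - R = (-8 + √(1 + (-28 + 7*(-3)))) - 2*I*√17792719385/2065 = (-8 + √(1 + (-28 - 21))) - 2*I*√17792719385/2065 = (-8 + √(1 - 49)) - 2*I*√17792719385/2065 = (-8 + √(-48)) - 2*I*√17792719385/2065 = (-8 + 4*I*√3) - 2*I*√17792719385/2065 = -8 + 4*I*√3 - 2*I*√17792719385/2065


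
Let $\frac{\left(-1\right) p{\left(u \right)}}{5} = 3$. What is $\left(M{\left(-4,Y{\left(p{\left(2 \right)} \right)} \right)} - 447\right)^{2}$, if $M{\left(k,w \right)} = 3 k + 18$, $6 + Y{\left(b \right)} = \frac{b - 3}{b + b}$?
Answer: $194481$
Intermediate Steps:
$p{\left(u \right)} = -15$ ($p{\left(u \right)} = \left(-5\right) 3 = -15$)
$Y{\left(b \right)} = -6 + \frac{-3 + b}{2 b}$ ($Y{\left(b \right)} = -6 + \frac{b - 3}{b + b} = -6 + \frac{-3 + b}{2 b}$)
$M{\left(k,w \right)} = 18 + 3 k$
$\left(M{\left(-4,Y{\left(p{\left(2 \right)} \right)} \right)} - 447\right)^{2} = \left(\left(18 + 3 \left(-4\right)\right) - 447\right)^{2} = \left(\left(18 - 12\right) - 447\right)^{2} = \left(6 - 447\right)^{2} = \left(-441\right)^{2} = 194481$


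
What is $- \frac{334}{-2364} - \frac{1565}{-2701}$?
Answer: $\frac{2300897}{3192582} \approx 0.7207$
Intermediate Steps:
$- \frac{334}{-2364} - \frac{1565}{-2701} = \left(-334\right) \left(- \frac{1}{2364}\right) - - \frac{1565}{2701} = \frac{167}{1182} + \frac{1565}{2701} = \frac{2300897}{3192582}$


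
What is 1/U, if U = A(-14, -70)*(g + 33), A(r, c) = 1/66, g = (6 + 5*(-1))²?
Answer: 33/17 ≈ 1.9412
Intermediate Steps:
g = 1 (g = (6 - 5)² = 1² = 1)
A(r, c) = 1/66
U = 17/33 (U = (1 + 33)/66 = (1/66)*34 = 17/33 ≈ 0.51515)
1/U = 1/(17/33) = 33/17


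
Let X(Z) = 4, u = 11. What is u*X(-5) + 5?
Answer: 49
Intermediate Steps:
u*X(-5) + 5 = 11*4 + 5 = 44 + 5 = 49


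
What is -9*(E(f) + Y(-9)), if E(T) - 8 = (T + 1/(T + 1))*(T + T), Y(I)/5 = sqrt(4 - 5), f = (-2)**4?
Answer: -79848/17 - 45*I ≈ -4696.9 - 45.0*I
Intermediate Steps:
f = 16
Y(I) = 5*I (Y(I) = 5*sqrt(4 - 5) = 5*sqrt(-1) = 5*I)
E(T) = 8 + 2*T*(T + 1/(1 + T)) (E(T) = 8 + (T + 1/(T + 1))*(T + T) = 8 + (T + 1/(1 + T))*(2*T) = 8 + 2*T*(T + 1/(1 + T)))
-9*(E(f) + Y(-9)) = -9*(2*(4 + 16**2 + 16**3 + 5*16)/(1 + 16) + 5*I) = -9*(2*(4 + 256 + 4096 + 80)/17 + 5*I) = -9*(2*(1/17)*4436 + 5*I) = -9*(8872/17 + 5*I) = -79848/17 - 45*I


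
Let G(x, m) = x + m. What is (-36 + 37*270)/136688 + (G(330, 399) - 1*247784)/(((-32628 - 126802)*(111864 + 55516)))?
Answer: 415094023996/5699332895405 ≈ 0.072832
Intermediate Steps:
G(x, m) = m + x
(-36 + 37*270)/136688 + (G(330, 399) - 1*247784)/(((-32628 - 126802)*(111864 + 55516))) = (-36 + 37*270)/136688 + ((399 + 330) - 1*247784)/(((-32628 - 126802)*(111864 + 55516))) = (-36 + 9990)*(1/136688) + (729 - 247784)/((-159430*167380)) = 9954*(1/136688) - 247055/(-26685393400) = 4977/68344 - 247055*(-1/26685393400) = 4977/68344 + 49411/5337078680 = 415094023996/5699332895405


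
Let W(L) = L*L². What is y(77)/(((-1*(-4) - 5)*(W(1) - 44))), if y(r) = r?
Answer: 77/43 ≈ 1.7907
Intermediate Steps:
W(L) = L³
y(77)/(((-1*(-4) - 5)*(W(1) - 44))) = 77/(((-1*(-4) - 5)*(1³ - 44))) = 77/(((4 - 5)*(1 - 44))) = 77/((-1*(-43))) = 77/43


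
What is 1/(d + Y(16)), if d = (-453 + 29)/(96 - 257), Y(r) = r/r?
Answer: 161/585 ≈ 0.27521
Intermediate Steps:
Y(r) = 1
d = 424/161 (d = -424/(-161) = -424*(-1/161) = 424/161 ≈ 2.6335)
1/(d + Y(16)) = 1/(424/161 + 1) = 1/(585/161) = 161/585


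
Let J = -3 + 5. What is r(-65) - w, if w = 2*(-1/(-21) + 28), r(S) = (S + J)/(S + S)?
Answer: -151817/2730 ≈ -55.611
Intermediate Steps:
J = 2
r(S) = (2 + S)/(2*S) (r(S) = (S + 2)/(S + S) = (2 + S)/((2*S)) = (2 + S)*(1/(2*S)) = (2 + S)/(2*S))
w = 1178/21 (w = 2*(-1*(-1/21) + 28) = 2*(1/21 + 28) = 2*(589/21) = 1178/21 ≈ 56.095)
r(-65) - w = (½)*(2 - 65)/(-65) - 1*1178/21 = (½)*(-1/65)*(-63) - 1178/21 = 63/130 - 1178/21 = -151817/2730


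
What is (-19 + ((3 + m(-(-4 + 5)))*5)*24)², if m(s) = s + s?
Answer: 10201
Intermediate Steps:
m(s) = 2*s
(-19 + ((3 + m(-(-4 + 5)))*5)*24)² = (-19 + ((3 + 2*(-(-4 + 5)))*5)*24)² = (-19 + ((3 + 2*(-1*1))*5)*24)² = (-19 + ((3 + 2*(-1))*5)*24)² = (-19 + ((3 - 2)*5)*24)² = (-19 + (1*5)*24)² = (-19 + 5*24)² = (-19 + 120)² = 101² = 10201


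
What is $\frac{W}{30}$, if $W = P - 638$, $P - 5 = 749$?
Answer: $\frac{58}{15} \approx 3.8667$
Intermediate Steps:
$P = 754$ ($P = 5 + 749 = 754$)
$W = 116$ ($W = 754 - 638 = 116$)
$\frac{W}{30} = \frac{116}{30} = 116 \cdot \frac{1}{30} = \frac{58}{15}$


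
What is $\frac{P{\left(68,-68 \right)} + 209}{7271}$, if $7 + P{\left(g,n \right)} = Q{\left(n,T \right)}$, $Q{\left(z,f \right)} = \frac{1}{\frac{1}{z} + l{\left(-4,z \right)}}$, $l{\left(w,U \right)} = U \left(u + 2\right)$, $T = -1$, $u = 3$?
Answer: $\frac{4670374}{168112791} \approx 0.027781$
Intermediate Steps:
$l{\left(w,U \right)} = 5 U$ ($l{\left(w,U \right)} = U \left(3 + 2\right) = U 5 = 5 U$)
$Q{\left(z,f \right)} = \frac{1}{\frac{1}{z} + 5 z}$
$P{\left(g,n \right)} = -7 + \frac{n}{1 + 5 n^{2}}$
$\frac{P{\left(68,-68 \right)} + 209}{7271} = \frac{\frac{-7 - 68 - 35 \left(-68\right)^{2}}{1 + 5 \left(-68\right)^{2}} + 209}{7271} = \left(\frac{-7 - 68 - 161840}{1 + 5 \cdot 4624} + 209\right) \frac{1}{7271} = \left(\frac{-7 - 68 - 161840}{1 + 23120} + 209\right) \frac{1}{7271} = \left(\frac{1}{23121} \left(-161915\right) + 209\right) \frac{1}{7271} = \left(- \frac{161915}{23121} + 209\right) \frac{1}{7271} = \frac{4670374}{23121} \cdot \frac{1}{7271} = \frac{4670374}{168112791}$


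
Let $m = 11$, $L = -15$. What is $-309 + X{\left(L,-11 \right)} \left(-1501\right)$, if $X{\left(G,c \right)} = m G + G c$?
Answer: $-309$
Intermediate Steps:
$X{\left(G,c \right)} = 11 G + G c$
$-309 + X{\left(L,-11 \right)} \left(-1501\right) = -309 + - 15 \left(11 - 11\right) \left(-1501\right) = -309 + \left(-15\right) 0 \left(-1501\right) = -309 + 0 \left(-1501\right) = -309 + 0 = -309$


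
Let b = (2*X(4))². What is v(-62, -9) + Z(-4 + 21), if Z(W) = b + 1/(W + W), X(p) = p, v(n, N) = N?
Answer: 1871/34 ≈ 55.029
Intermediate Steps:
b = 64 (b = (2*4)² = 8² = 64)
Z(W) = 64 + 1/(2*W) (Z(W) = 64 + 1/(W + W) = 64 + 1/(2*W))
v(-62, -9) + Z(-4 + 21) = -9 + (64 + 1/(2*(-4 + 21))) = -9 + (64 + (½)/17) = -9 + (64 + (½)*(1/17)) = -9 + (64 + 1/34) = -9 + 2177/34 = 1871/34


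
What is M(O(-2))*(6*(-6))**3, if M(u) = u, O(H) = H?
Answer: 93312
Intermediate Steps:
M(O(-2))*(6*(-6))**3 = -2*(6*(-6))**3 = -2*(-36)**3 = -2*(-46656) = 93312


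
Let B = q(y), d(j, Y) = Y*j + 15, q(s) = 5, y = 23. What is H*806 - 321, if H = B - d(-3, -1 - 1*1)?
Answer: -13217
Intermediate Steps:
d(j, Y) = 15 + Y*j
B = 5
H = -16 (H = 5 - (15 + (-1 - 1*1)*(-3)) = 5 - (15 + (-1 - 1)*(-3)) = 5 - (15 - 2*(-3)) = 5 - (15 + 6) = 5 - 1*21 = 5 - 21 = -16)
H*806 - 321 = -16*806 - 321 = -12896 - 321 = -13217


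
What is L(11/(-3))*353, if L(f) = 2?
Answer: 706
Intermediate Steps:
L(11/(-3))*353 = 2*353 = 706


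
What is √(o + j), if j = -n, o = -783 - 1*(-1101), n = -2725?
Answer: √3043 ≈ 55.163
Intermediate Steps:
o = 318 (o = -783 + 1101 = 318)
j = 2725 (j = -1*(-2725) = 2725)
√(o + j) = √(318 + 2725) = √3043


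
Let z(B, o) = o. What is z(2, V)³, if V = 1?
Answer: 1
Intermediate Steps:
z(2, V)³ = 1³ = 1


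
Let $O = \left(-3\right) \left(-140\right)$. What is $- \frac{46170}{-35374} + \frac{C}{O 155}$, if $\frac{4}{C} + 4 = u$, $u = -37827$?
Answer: $\frac{14213423516938}{10889877498675} \approx 1.3052$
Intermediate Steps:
$C = - \frac{4}{37831}$ ($C = \frac{4}{-4 - 37827} = \frac{4}{-37831} = 4 \left(- \frac{1}{37831}\right) = - \frac{4}{37831} \approx -0.00010573$)
$O = 420$
$- \frac{46170}{-35374} + \frac{C}{O 155} = - \frac{46170}{-35374} - \frac{4}{37831 \cdot 420 \cdot 155} = \left(-46170\right) \left(- \frac{1}{35374}\right) - \frac{4}{37831 \cdot 65100} = \frac{23085}{17687} - \frac{1}{615699525} = \frac{14213423516938}{10889877498675}$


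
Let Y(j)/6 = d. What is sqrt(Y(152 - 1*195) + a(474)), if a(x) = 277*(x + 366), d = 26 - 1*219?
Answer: sqrt(231522) ≈ 481.17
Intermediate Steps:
d = -193 (d = 26 - 219 = -193)
Y(j) = -1158 (Y(j) = 6*(-193) = -1158)
a(x) = 101382 + 277*x (a(x) = 277*(366 + x) = 101382 + 277*x)
sqrt(Y(152 - 1*195) + a(474)) = sqrt(-1158 + (101382 + 277*474)) = sqrt(-1158 + (101382 + 131298)) = sqrt(-1158 + 232680) = sqrt(231522)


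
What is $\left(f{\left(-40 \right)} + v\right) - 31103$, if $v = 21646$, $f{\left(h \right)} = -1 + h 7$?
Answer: $-9738$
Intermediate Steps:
$f{\left(h \right)} = -1 + 7 h$
$\left(f{\left(-40 \right)} + v\right) - 31103 = \left(\left(-1 + 7 \left(-40\right)\right) + 21646\right) - 31103 = \left(\left(-1 - 280\right) + 21646\right) - 31103 = \left(-281 + 21646\right) - 31103 = 21365 - 31103 = -9738$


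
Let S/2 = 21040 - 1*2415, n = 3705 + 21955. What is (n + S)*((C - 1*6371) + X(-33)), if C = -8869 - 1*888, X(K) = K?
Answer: -1016688510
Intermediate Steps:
C = -9757 (C = -8869 - 888 = -9757)
n = 25660
S = 37250 (S = 2*(21040 - 1*2415) = 2*(21040 - 2415) = 2*18625 = 37250)
(n + S)*((C - 1*6371) + X(-33)) = (25660 + 37250)*((-9757 - 1*6371) - 33) = 62910*((-9757 - 6371) - 33) = 62910*(-16128 - 33) = 62910*(-16161) = -1016688510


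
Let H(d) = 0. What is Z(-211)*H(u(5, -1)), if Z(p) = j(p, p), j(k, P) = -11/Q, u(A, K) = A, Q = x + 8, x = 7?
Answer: 0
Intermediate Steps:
Q = 15 (Q = 7 + 8 = 15)
j(k, P) = -11/15
Z(p) = -11/15
Z(-211)*H(u(5, -1)) = -11/15*0 = 0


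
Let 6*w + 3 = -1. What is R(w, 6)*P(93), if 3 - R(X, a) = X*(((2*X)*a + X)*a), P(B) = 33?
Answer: -1045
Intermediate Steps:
w = -⅔ (w = -½ + (⅙)*(-1) = -½ - ⅙ = -⅔ ≈ -0.66667)
R(X, a) = 3 - X*a*(X + 2*X*a) (R(X, a) = 3 - X*((2*X)*a + X)*a = 3 - X*(2*X*a + X)*a = 3 - X*(X + 2*X*a)*a = 3 - X*a*(X + 2*X*a))
R(w, 6)*P(93) = (3 - 1*6*(-⅔)² - 2*(-⅔)²*6²)*33 = (3 - 1*6*4/9 - 2*4/9*36)*33 = (3 - 8/3 - 32)*33 = -95/3*33 = -1045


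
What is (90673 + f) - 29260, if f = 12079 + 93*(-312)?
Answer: 44476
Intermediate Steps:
f = -16937 (f = 12079 - 29016 = -16937)
(90673 + f) - 29260 = (90673 - 16937) - 29260 = 73736 - 29260 = 44476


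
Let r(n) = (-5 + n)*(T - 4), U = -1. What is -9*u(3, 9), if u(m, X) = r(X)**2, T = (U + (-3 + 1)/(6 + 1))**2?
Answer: -1904400/2401 ≈ -793.17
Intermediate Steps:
T = 81/49 (T = (-1 + (-3 + 1)/(6 + 1))**2 = (-1 - 2/7)**2 = (-9/7)**2 = 81/49 ≈ 1.6531)
r(n) = 575/49 - 115*n/49 (r(n) = (-5 + n)*(81/49 - 4) = (-5 + n)*(-115/49) = 575/49 - 115*n/49)
u(m, X) = (575/49 - 115*X/49)**2
-9*u(3, 9) = -119025*(-5 + 9)**2/2401 = -119025*4**2/2401 = -119025*16/2401 = -9*211600/2401 = -1904400/2401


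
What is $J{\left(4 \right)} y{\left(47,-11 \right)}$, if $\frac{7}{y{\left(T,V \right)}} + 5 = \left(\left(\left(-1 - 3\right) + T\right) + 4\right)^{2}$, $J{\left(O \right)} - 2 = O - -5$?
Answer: $\frac{77}{2204} \approx 0.034936$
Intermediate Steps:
$J{\left(O \right)} = 7 + O$ ($J{\left(O \right)} = 2 + \left(O - -5\right) = 2 + \left(O + 5\right) = 2 + \left(5 + O\right) = 7 + O$)
$y{\left(T,V \right)} = \frac{7}{-5 + T^{2}}$ ($y{\left(T,V \right)} = \frac{7}{-5 + \left(\left(\left(-1 - 3\right) + T\right) + 4\right)^{2}} = \frac{7}{-5 + \left(\left(-4 + T\right) + 4\right)^{2}} = \frac{7}{-5 + T^{2}}$)
$J{\left(4 \right)} y{\left(47,-11 \right)} = \left(7 + 4\right) \frac{7}{-5 + 47^{2}} = 11 \frac{7}{-5 + 2209} = 11 \cdot \frac{7}{2204} = \frac{77}{2204}$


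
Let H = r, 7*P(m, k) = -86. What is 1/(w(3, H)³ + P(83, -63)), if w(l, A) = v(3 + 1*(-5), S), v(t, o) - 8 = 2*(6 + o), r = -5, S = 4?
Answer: 7/153578 ≈ 4.5579e-5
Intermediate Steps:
P(m, k) = -86/7 (P(m, k) = (⅐)*(-86) = -86/7)
H = -5
v(t, o) = 20 + 2*o (v(t, o) = 8 + 2*(6 + o) = 8 + (12 + 2*o) = 20 + 2*o)
w(l, A) = 28 (w(l, A) = 20 + 2*4 = 20 + 8 = 28)
1/(w(3, H)³ + P(83, -63)) = 1/(28³ - 86/7) = 1/(21952 - 86/7) = 1/(153578/7) = 7/153578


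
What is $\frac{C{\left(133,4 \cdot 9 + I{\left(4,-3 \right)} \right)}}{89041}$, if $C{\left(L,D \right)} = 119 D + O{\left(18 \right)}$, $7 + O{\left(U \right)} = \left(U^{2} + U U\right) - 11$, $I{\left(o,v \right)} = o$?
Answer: $\frac{5390}{89041} \approx 0.060534$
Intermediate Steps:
$O{\left(U \right)} = -18 + 2 U^{2}$ ($O{\left(U \right)} = -7 - \left(11 - U^{2} - U U\right) = -7 + \left(\left(U^{2} + U^{2}\right) - 11\right) = -7 + \left(2 U^{2} - 11\right) = -7 + \left(-11 + 2 U^{2}\right) = -18 + 2 U^{2}$)
$C{\left(L,D \right)} = 630 + 119 D$ ($C{\left(L,D \right)} = 119 D - \left(18 - 2 \cdot 18^{2}\right) = 119 D + \left(-18 + 2 \cdot 324\right) = 119 D + \left(-18 + 648\right) = 119 D + 630 = 630 + 119 D$)
$\frac{C{\left(133,4 \cdot 9 + I{\left(4,-3 \right)} \right)}}{89041} = \frac{630 + 119 \left(4 \cdot 9 + 4\right)}{89041} = \left(630 + 119 \left(36 + 4\right)\right) \frac{1}{89041} = \left(630 + 119 \cdot 40\right) \frac{1}{89041} = \left(630 + 4760\right) \frac{1}{89041} = 5390 \cdot \frac{1}{89041} = \frac{5390}{89041}$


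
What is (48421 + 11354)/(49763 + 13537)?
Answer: 797/844 ≈ 0.94431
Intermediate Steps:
(48421 + 11354)/(49763 + 13537) = 59775/63300 = 59775*(1/63300) = 797/844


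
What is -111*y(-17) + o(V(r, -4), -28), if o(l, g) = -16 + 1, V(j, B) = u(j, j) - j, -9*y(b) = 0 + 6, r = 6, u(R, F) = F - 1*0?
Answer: 59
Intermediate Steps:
u(R, F) = F (u(R, F) = F + 0 = F)
y(b) = -2/3 (y(b) = -(0 + 6)/9 = -1/9*6 = -2/3)
V(j, B) = 0 (V(j, B) = j - j = 0)
o(l, g) = -15
-111*y(-17) + o(V(r, -4), -28) = -111*(-2/3) - 15 = 74 - 15 = 59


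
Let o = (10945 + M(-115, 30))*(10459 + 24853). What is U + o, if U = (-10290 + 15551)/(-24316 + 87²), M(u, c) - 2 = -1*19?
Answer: 6462492054131/16747 ≈ 3.8589e+8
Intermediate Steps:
M(u, c) = -17 (M(u, c) = 2 - 1*19 = 2 - 19 = -17)
U = -5261/16747 (U = 5261/(-24316 + 7569) = 5261/(-16747) = 5261*(-1/16747) = -5261/16747 ≈ -0.31415)
o = 385889536 (o = (10945 - 17)*(10459 + 24853) = 10928*35312 = 385889536)
U + o = -5261/16747 + 385889536 = 6462492054131/16747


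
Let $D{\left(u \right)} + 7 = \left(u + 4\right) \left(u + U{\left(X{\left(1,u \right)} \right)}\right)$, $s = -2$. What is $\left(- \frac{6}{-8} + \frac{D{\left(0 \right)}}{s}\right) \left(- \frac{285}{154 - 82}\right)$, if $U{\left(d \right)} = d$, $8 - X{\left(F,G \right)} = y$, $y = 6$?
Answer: $- \frac{95}{96} \approx -0.98958$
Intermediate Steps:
$X{\left(F,G \right)} = 2$ ($X{\left(F,G \right)} = 8 - 6 = 2$)
$D{\left(u \right)} = -7 + \left(2 + u\right) \left(4 + u\right)$ ($D{\left(u \right)} = -7 + \left(u + 4\right) \left(u + 2\right) = -7 + \left(4 + u\right) \left(2 + u\right) = -7 + \left(2 + u\right) \left(4 + u\right)$)
$\left(- \frac{6}{-8} + \frac{D{\left(0 \right)}}{s}\right) \left(- \frac{285}{154 - 82}\right) = \left(- \frac{6}{-8} + \frac{1 + 0^{2} + 6 \cdot 0}{-2}\right) \left(- \frac{285}{154 - 82}\right) = \left(\left(-6\right) \left(- \frac{1}{8}\right) + \left(1 + 0 + 0\right) \left(- \frac{1}{2}\right)\right) \left(- \frac{285}{154 - 82}\right) = \left(\frac{3}{4} + 1 \left(- \frac{1}{2}\right)\right) \left(- \frac{285}{72}\right) = \left(\frac{3}{4} - \frac{1}{2}\right) \left(\left(-285\right) \frac{1}{72}\right) = \frac{1}{4} \left(- \frac{95}{24}\right) = - \frac{95}{96}$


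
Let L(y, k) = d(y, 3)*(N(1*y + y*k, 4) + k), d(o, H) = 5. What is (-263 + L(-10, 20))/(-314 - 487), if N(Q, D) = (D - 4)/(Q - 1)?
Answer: 163/801 ≈ 0.20350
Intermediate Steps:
N(Q, D) = (-4 + D)/(-1 + Q)
L(y, k) = 5*k (L(y, k) = 5*((-4 + 4)/(-1 + (1*y + y*k)) + k) = 5*(0/(-1 + (y + k*y)) + k) = 5*(0/(-1 + y + k*y) + k) = 5*(0 + k) = 5*k)
(-263 + L(-10, 20))/(-314 - 487) = (-263 + 5*20)/(-314 - 487) = (-263 + 100)/(-801) = -163*(-1/801) = 163/801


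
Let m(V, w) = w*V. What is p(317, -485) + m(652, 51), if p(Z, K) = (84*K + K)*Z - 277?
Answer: -13035350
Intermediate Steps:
m(V, w) = V*w
p(Z, K) = -277 + 85*K*Z (p(Z, K) = (85*K)*Z - 277 = 85*K*Z - 277 = -277 + 85*K*Z)
p(317, -485) + m(652, 51) = (-277 + 85*(-485)*317) + 652*51 = (-277 - 13068325) + 33252 = -13068602 + 33252 = -13035350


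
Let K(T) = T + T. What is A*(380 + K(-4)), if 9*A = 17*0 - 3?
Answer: -124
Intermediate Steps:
K(T) = 2*T
A = -1/3 (A = (17*0 - 3)/9 = (0 - 3)/9 = (1/9)*(-3) = -1/3 ≈ -0.33333)
A*(380 + K(-4)) = -(380 + 2*(-4))/3 = -(380 - 8)/3 = -1/3*372 = -124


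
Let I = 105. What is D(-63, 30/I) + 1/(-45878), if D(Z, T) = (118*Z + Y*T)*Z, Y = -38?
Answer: 21517974827/45878 ≈ 4.6903e+5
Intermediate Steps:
D(Z, T) = Z*(-38*T + 118*Z) (D(Z, T) = (118*Z - 38*T)*Z = (-38*T + 118*Z)*Z = Z*(-38*T + 118*Z))
D(-63, 30/I) + 1/(-45878) = 2*(-63)*(-570/105 + 59*(-63)) + 1/(-45878) = 2*(-63)*(-570/105 - 3717) - 1/45878 = 2*(-63)*(-19*2/7 - 3717) - 1/45878 = 2*(-63)*(-38/7 - 3717) - 1/45878 = 2*(-63)*(-26057/7) - 1/45878 = 469026 - 1/45878 = 21517974827/45878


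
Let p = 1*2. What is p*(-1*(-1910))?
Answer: 3820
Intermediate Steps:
p = 2
p*(-1*(-1910)) = 2*(-1*(-1910)) = 2*1910 = 3820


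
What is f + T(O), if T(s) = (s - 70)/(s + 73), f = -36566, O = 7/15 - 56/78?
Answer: -518738975/14186 ≈ -36567.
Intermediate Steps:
O = -49/195 (O = 7*(1/15) - 56*1/78 = 7/15 - 28/39 = -49/195 ≈ -0.25128)
T(s) = (-70 + s)/(73 + s)
f + T(O) = -36566 + (-70 - 49/195)/(73 - 49/195) = -36566 - 13699/195/(14186/195) = -36566 + (195/14186)*(-13699/195) = -36566 - 13699/14186 = -518738975/14186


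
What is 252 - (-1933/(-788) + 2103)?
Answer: -1460521/788 ≈ -1853.5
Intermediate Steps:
252 - (-1933/(-788) + 2103) = 252 - (-1933*(-1/788) + 2103) = 252 - (1933/788 + 2103) = 252 - 1*1659097/788 = 252 - 1659097/788 = -1460521/788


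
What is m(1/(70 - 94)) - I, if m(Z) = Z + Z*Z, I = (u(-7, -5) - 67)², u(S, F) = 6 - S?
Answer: -1679639/576 ≈ -2916.0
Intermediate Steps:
I = 2916 (I = ((6 - 1*(-7)) - 67)² = ((6 + 7) - 67)² = (13 - 67)² = (-54)² = 2916)
m(Z) = Z + Z²
m(1/(70 - 94)) - I = (1 + 1/(70 - 94))/(70 - 94) - 1*2916 = (1 + 1/(-24))/(-24) - 2916 = -(1 - 1/24)/24 - 2916 = -1/24*23/24 - 2916 = -23/576 - 2916 = -1679639/576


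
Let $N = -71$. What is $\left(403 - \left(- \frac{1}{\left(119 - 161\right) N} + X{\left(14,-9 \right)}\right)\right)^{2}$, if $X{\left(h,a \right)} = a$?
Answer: $\frac{1509421102225}{8892324} \approx 1.6974 \cdot 10^{5}$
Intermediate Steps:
$\left(403 - \left(- \frac{1}{\left(119 - 161\right) N} + X{\left(14,-9 \right)}\right)\right)^{2} = \left(403 + \left(\frac{1}{\left(119 - 161\right) \left(-71\right)} - -9\right)\right)^{2} = \left(403 + \left(\frac{1}{-42} \left(- \frac{1}{71}\right) + 9\right)\right)^{2} = \left(403 + \left(\left(- \frac{1}{42}\right) \left(- \frac{1}{71}\right) + 9\right)\right)^{2} = \left(403 + \left(\frac{1}{2982} + 9\right)\right)^{2} = \left(403 + \frac{26839}{2982}\right)^{2} = \left(\frac{1228585}{2982}\right)^{2} = \frac{1509421102225}{8892324}$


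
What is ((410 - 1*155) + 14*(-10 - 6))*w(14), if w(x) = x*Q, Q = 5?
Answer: 2170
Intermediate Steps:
w(x) = 5*x (w(x) = x*5 = 5*x)
((410 - 1*155) + 14*(-10 - 6))*w(14) = ((410 - 1*155) + 14*(-10 - 6))*(5*14) = ((410 - 155) + 14*(-16))*70 = (255 - 224)*70 = 31*70 = 2170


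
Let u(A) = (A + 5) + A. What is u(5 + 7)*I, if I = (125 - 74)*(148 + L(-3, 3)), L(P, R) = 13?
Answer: 238119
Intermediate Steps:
u(A) = 5 + 2*A (u(A) = (5 + A) + A = 5 + 2*A)
I = 8211 (I = (125 - 74)*(148 + 13) = 51*161 = 8211)
u(5 + 7)*I = (5 + 2*(5 + 7))*8211 = (5 + 2*12)*8211 = (5 + 24)*8211 = 29*8211 = 238119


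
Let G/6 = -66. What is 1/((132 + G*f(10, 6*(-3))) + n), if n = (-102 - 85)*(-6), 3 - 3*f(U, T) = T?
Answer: -1/1518 ≈ -0.00065876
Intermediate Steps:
G = -396 (G = 6*(-66) = -396)
f(U, T) = 1 - T/3
n = 1122 (n = -187*(-6) = 1122)
1/((132 + G*f(10, 6*(-3))) + n) = 1/((132 - 396*(1 - 2*(-3))) + 1122) = 1/((132 - 396*(1 - 1/3*(-18))) + 1122) = 1/((132 - 396*(1 + 6)) + 1122) = 1/((132 - 396*7) + 1122) = 1/((132 - 2772) + 1122) = 1/(-2640 + 1122) = 1/(-1518) = -1/1518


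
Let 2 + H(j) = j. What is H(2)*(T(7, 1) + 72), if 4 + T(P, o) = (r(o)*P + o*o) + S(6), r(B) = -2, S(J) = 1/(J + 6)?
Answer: 0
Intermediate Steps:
H(j) = -2 + j
S(J) = 1/(6 + J)
T(P, o) = -47/12 + o² - 2*P (T(P, o) = -4 + ((-2*P + o*o) + 1/(6 + 6)) = -4 + ((-2*P + o²) + 1/12) = -4 + ((o² - 2*P) + 1/12) = -4 + (1/12 + o² - 2*P) = -47/12 + o² - 2*P)
H(2)*(T(7, 1) + 72) = (-2 + 2)*((-47/12 + 1² - 2*7) + 72) = 0*((-47/12 + 1 - 14) + 72) = 0*(-203/12 + 72) = 0*(661/12) = 0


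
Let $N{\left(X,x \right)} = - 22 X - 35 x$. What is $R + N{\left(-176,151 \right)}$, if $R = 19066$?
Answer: $17653$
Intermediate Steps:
$N{\left(X,x \right)} = - 35 x - 22 X$
$R + N{\left(-176,151 \right)} = 19066 - 1413 = 17653$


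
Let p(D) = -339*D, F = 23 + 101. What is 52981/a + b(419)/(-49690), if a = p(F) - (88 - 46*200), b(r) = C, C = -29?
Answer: -1315835547/817996780 ≈ -1.6086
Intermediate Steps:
b(r) = -29
F = 124
a = -32924 (a = -339*124 - (88 - 46*200) = -42036 - (88 - 9200) = -42036 - 1*(-9112) = -42036 + 9112 = -32924)
52981/a + b(419)/(-49690) = 52981/(-32924) - 29/(-49690) = 52981*(-1/32924) - 29*(-1/49690) = -52981/32924 + 29/49690 = -1315835547/817996780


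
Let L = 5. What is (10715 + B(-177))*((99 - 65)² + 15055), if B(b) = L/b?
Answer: 30744972050/177 ≈ 1.7370e+8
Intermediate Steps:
B(b) = 5/b
(10715 + B(-177))*((99 - 65)² + 15055) = (10715 + 5/(-177))*((99 - 65)² + 15055) = (10715 + 5*(-1/177))*(34² + 15055) = (10715 - 5/177)*(1156 + 15055) = (1896550/177)*16211 = 30744972050/177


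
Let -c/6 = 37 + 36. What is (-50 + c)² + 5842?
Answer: 243986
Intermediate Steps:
c = -438 (c = -6*(37 + 36) = -6*73 = -438)
(-50 + c)² + 5842 = (-50 - 438)² + 5842 = (-488)² + 5842 = 238144 + 5842 = 243986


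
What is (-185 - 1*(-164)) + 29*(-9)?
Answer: -282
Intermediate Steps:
(-185 - 1*(-164)) + 29*(-9) = (-185 + 164) - 261 = -21 - 261 = -282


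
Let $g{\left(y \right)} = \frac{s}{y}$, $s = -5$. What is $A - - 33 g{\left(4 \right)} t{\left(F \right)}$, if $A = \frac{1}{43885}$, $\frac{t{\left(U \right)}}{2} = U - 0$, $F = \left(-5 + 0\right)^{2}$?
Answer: $- \frac{181025623}{87770} \approx -2062.5$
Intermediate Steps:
$F = 25$ ($F = \left(-5\right)^{2} = 25$)
$g{\left(y \right)} = - \frac{5}{y}$
$t{\left(U \right)} = 2 U$ ($t{\left(U \right)} = 2 \left(U - 0\right) = 2 \left(U + 0\right) = 2 U$)
$A = \frac{1}{43885} \approx 2.2787 \cdot 10^{-5}$
$A - - 33 g{\left(4 \right)} t{\left(F \right)} = \frac{1}{43885} - - 33 \left(- \frac{5}{4}\right) 2 \cdot 25 = \frac{1}{43885} - - 33 \left(\left(-5\right) \frac{1}{4}\right) 50 = \frac{1}{43885} - \left(-33\right) \left(- \frac{5}{4}\right) 50 = \frac{1}{43885} - \frac{165}{4} \cdot 50 = \frac{1}{43885} - \frac{4125}{2} = - \frac{181025623}{87770}$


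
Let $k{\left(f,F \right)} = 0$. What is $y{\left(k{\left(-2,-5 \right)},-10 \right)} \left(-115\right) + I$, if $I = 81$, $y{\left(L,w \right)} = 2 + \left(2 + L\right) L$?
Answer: $-149$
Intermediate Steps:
$y{\left(L,w \right)} = 2 + L \left(2 + L\right)$
$y{\left(k{\left(-2,-5 \right)},-10 \right)} \left(-115\right) + I = \left(2 + 0^{2} + 2 \cdot 0\right) \left(-115\right) + 81 = \left(2 + 0 + 0\right) \left(-115\right) + 81 = 2 \left(-115\right) + 81 = -230 + 81 = -149$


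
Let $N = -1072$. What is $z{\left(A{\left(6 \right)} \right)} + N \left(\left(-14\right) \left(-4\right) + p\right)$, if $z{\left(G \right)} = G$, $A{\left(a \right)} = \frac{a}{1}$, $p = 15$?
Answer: $-76106$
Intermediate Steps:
$A{\left(a \right)} = a$ ($A{\left(a \right)} = a 1 = a$)
$z{\left(A{\left(6 \right)} \right)} + N \left(\left(-14\right) \left(-4\right) + p\right) = 6 - 1072 \left(\left(-14\right) \left(-4\right) + 15\right) = 6 - 1072 \left(56 + 15\right) = 6 - 76112 = -76106$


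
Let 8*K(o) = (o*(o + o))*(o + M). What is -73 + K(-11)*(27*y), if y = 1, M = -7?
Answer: -29549/2 ≈ -14775.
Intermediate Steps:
K(o) = o**2*(-7 + o)/4 (K(o) = ((o*(o + o))*(o - 7))/8 = ((o*(2*o))*(-7 + o))/8 = ((2*o**2)*(-7 + o))/8 = (2*o**2*(-7 + o))/8 = o**2*(-7 + o)/4)
-73 + K(-11)*(27*y) = -73 + ((1/4)*(-11)**2*(-7 - 11))*(27*1) = -73 + ((1/4)*121*(-18))*27 = -73 - 1089/2*27 = -73 - 29403/2 = -29549/2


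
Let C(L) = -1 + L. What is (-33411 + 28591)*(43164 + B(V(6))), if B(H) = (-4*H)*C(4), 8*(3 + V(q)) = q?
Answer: -208180620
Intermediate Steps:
V(q) = -3 + q/8
B(H) = -12*H (B(H) = (-4*H)*(-1 + 4) = -4*H*3 = -12*H)
(-33411 + 28591)*(43164 + B(V(6))) = (-33411 + 28591)*(43164 - 12*(-3 + (⅛)*6)) = -4820*(43164 - 12*(-3 + ¾)) = -4820*(43164 - 12*(-9/4)) = -4820*(43164 + 27) = -4820*43191 = -208180620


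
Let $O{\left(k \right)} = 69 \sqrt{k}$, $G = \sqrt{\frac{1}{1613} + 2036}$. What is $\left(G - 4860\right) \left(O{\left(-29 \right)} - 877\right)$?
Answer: $\frac{\left(877 - 69 i \sqrt{29}\right) \left(7839180 - \sqrt{5297203297}\right)}{1613} \approx 4.2226 \cdot 10^{6} - 1.7891 \cdot 10^{6} i$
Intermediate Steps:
$G = \frac{\sqrt{5297203297}}{1613}$ ($G = \sqrt{\frac{1}{1613} + 2036} = \sqrt{\frac{3284069}{1613}} = \frac{\sqrt{5297203297}}{1613} \approx 45.122$)
$\left(G - 4860\right) \left(O{\left(-29 \right)} - 877\right) = \left(\frac{\sqrt{5297203297}}{1613} - 4860\right) \left(69 \sqrt{-29} - 877\right) = \left(-4860 + \frac{\sqrt{5297203297}}{1613}\right) \left(69 i \sqrt{29} - 877\right) = \left(-4860 + \frac{\sqrt{5297203297}}{1613}\right) \left(-877 + 69 i \sqrt{29}\right)$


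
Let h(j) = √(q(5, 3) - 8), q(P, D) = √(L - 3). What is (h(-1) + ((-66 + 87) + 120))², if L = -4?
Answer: (141 + √(-8 + I*√7))² ≈ 20003.0 + 810.81*I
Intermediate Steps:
q(P, D) = I*√7 (q(P, D) = √(-4 - 3) = √(-7) = I*√7)
h(j) = √(-8 + I*√7) (h(j) = √(I*√7 - 8) = √(-8 + I*√7))
(h(-1) + ((-66 + 87) + 120))² = (√(-8 + I*√7) + ((-66 + 87) + 120))² = (√(-8 + I*√7) + (21 + 120))² = (√(-8 + I*√7) + 141)² = (141 + √(-8 + I*√7))²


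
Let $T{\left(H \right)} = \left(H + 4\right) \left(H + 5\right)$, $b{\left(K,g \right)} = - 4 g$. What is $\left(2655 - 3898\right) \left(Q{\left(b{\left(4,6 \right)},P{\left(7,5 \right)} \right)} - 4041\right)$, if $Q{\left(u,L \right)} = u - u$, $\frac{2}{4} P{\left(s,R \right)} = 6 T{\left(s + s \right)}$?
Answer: $5022963$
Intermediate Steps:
$T{\left(H \right)} = \left(4 + H\right) \left(5 + H\right)$
$P{\left(s,R \right)} = 240 + 48 s^{2} + 216 s$ ($P{\left(s,R \right)} = 2 \cdot 6 \left(20 + \left(s + s\right)^{2} + 9 \left(s + s\right)\right) = 2 \cdot 6 \left(20 + \left(2 s\right)^{2} + 9 \cdot 2 s\right) = 2 \cdot 6 \left(20 + 4 s^{2} + 18 s\right) = 2 \left(120 + 24 s^{2} + 108 s\right) = 240 + 48 s^{2} + 216 s$)
$Q{\left(u,L \right)} = 0$
$\left(2655 - 3898\right) \left(Q{\left(b{\left(4,6 \right)},P{\left(7,5 \right)} \right)} - 4041\right) = \left(2655 - 3898\right) \left(0 - 4041\right) = \left(-1243\right) \left(-4041\right) = 5022963$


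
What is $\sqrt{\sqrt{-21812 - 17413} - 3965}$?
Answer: $\sqrt{-3965 + 5 i \sqrt{1569}} \approx 1.5722 + 62.988 i$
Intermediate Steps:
$\sqrt{\sqrt{-21812 - 17413} - 3965} = \sqrt{\sqrt{-39225} - 3965} = \sqrt{5 i \sqrt{1569} - 3965} = \sqrt{-3965 + 5 i \sqrt{1569}}$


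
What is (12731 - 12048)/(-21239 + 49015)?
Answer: 683/27776 ≈ 0.024590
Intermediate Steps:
(12731 - 12048)/(-21239 + 49015) = 683/27776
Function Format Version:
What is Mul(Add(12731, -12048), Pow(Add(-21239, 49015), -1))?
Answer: Rational(683, 27776) ≈ 0.024590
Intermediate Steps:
Mul(Add(12731, -12048), Pow(Add(-21239, 49015), -1)) = Mul(683, Pow(27776, -1)) = Mul(683, Rational(1, 27776)) = Rational(683, 27776)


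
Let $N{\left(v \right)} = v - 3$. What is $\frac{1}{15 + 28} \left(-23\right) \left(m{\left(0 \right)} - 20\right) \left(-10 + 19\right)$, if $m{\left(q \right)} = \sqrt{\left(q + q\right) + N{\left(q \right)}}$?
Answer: $\frac{4140}{43} - \frac{207 i \sqrt{3}}{43} \approx 96.279 - 8.338 i$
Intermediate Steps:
$N{\left(v \right)} = -3 + v$
$m{\left(q \right)} = \sqrt{-3 + 3 q}$ ($m{\left(q \right)} = \sqrt{\left(q + q\right) + \left(-3 + q\right)} = \sqrt{2 q + \left(-3 + q\right)} = \sqrt{-3 + 3 q}$)
$\frac{1}{15 + 28} \left(-23\right) \left(m{\left(0 \right)} - 20\right) \left(-10 + 19\right) = \frac{1}{15 + 28} \left(-23\right) \left(\sqrt{-3 + 3 \cdot 0} - 20\right) \left(-10 + 19\right) = \frac{1}{43} \left(-23\right) \left(\sqrt{-3 + 0} - 20\right) 9 = \frac{1}{43} \left(-23\right) \left(\sqrt{-3} - 20\right) 9 = - \frac{23 \left(i \sqrt{3} - 20\right) 9}{43} = - \frac{23 \left(-20 + i \sqrt{3}\right) 9}{43} = - \frac{23 \left(-180 + 9 i \sqrt{3}\right)}{43} = \frac{4140}{43} - \frac{207 i \sqrt{3}}{43}$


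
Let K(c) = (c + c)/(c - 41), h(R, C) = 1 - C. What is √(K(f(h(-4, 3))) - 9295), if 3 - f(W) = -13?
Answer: 21*I*√527/5 ≈ 96.417*I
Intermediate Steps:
f(W) = 16 (f(W) = 3 - 1*(-13) = 3 + 13 = 16)
K(c) = 2*c/(-41 + c) (K(c) = (2*c)/(-41 + c) = 2*c/(-41 + c))
√(K(f(h(-4, 3))) - 9295) = √(2*16/(-41 + 16) - 9295) = √(2*16/(-25) - 9295) = √(2*16*(-1/25) - 9295) = √(-32/25 - 9295) = √(-232407/25) = 21*I*√527/5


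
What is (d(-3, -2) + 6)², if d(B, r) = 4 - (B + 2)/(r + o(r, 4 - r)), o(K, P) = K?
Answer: 1521/16 ≈ 95.063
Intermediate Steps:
d(B, r) = 4 - (2 + B)/(2*r) (d(B, r) = 4 - (B + 2)/(r + r) = 4 - (2 + B)/(2*r))
(d(-3, -2) + 6)² = ((½)*(-2 - 1*(-3) + 8*(-2))/(-2) + 6)² = ((½)*(-½)*(-2 + 3 - 16) + 6)² = ((½)*(-½)*(-15) + 6)² = (15/4 + 6)² = (39/4)² = 1521/16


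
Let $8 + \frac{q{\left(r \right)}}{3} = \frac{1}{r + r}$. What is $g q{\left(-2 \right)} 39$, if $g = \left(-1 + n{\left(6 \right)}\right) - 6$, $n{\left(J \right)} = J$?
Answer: $\frac{3861}{4} \approx 965.25$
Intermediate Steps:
$q{\left(r \right)} = -24 + \frac{3}{2 r}$ ($q{\left(r \right)} = -24 + \frac{3}{r + r} = -24 + \frac{3}{2 r}$)
$g = -1$ ($g = \left(-1 + 6\right) - 6 = 5 - 6 = -1$)
$g q{\left(-2 \right)} 39 = - (-24 + \frac{3}{2 \left(-2\right)}) 39 = - (-24 + \frac{3}{2} \left(- \frac{1}{2}\right)) 39 = - (-24 - \frac{3}{4}) 39 = \left(-1\right) \left(- \frac{99}{4}\right) 39 = \frac{99}{4} \cdot 39 = \frac{3861}{4}$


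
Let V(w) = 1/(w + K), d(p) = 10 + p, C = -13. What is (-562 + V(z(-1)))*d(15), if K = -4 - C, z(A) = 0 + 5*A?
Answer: -56175/4 ≈ -14044.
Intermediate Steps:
z(A) = 5*A
K = 9 (K = -4 - 1*(-13) = -4 + 13 = 9)
V(w) = 1/(9 + w) (V(w) = 1/(w + 9) = 1/(9 + w))
(-562 + V(z(-1)))*d(15) = (-562 + 1/(9 + 5*(-1)))*(10 + 15) = (-562 + 1/(9 - 5))*25 = (-562 + 1/4)*25 = (-562 + ¼)*25 = -2247/4*25 = -56175/4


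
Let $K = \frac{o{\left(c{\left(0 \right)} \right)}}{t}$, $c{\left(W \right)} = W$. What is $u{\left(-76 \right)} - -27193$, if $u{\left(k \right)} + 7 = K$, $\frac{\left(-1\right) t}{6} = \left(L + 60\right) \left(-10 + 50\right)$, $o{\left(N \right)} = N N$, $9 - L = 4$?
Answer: $27186$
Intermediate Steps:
$L = 5$ ($L = 9 - 4 = 5$)
$o{\left(N \right)} = N^{2}$
$t = -15600$ ($t = - 6 \left(5 + 60\right) \left(-10 + 50\right) = - 6 \cdot 65 \cdot 40 = \left(-6\right) 2600 = -15600$)
$K = 0$ ($K = \frac{0^{2}}{-15600} = 0 \left(- \frac{1}{15600}\right) = 0$)
$u{\left(k \right)} = -7$ ($u{\left(k \right)} = -7 + 0 = -7$)
$u{\left(-76 \right)} - -27193 = -7 - -27193 = -7 + 27193 = 27186$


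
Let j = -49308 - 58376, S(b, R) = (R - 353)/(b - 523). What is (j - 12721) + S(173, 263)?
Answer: -4214166/35 ≈ -1.2040e+5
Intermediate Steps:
S(b, R) = (-353 + R)/(-523 + b)
j = -107684
(j - 12721) + S(173, 263) = (-107684 - 12721) + (-353 + 263)/(-523 + 173) = -120405 - 90/(-350) = -120405 - 1/350*(-90) = -120405 + 9/35 = -4214166/35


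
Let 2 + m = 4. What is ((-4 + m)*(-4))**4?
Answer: 4096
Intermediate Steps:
m = 2 (m = -2 + 4 = 2)
((-4 + m)*(-4))**4 = ((-4 + 2)*(-4))**4 = (-2*(-4))**4 = 8**4 = 4096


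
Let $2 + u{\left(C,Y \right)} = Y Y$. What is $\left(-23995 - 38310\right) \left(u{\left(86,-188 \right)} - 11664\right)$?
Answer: $-1475257790$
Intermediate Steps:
$u{\left(C,Y \right)} = -2 + Y^{2}$ ($u{\left(C,Y \right)} = -2 + Y Y = -2 + Y^{2}$)
$\left(-23995 - 38310\right) \left(u{\left(86,-188 \right)} - 11664\right) = \left(-23995 - 38310\right) \left(\left(-2 + \left(-188\right)^{2}\right) - 11664\right) = - 62305 \left(\left(-2 + 35344\right) - 11664\right) = - 62305 \left(35342 - 11664\right) = \left(-62305\right) 23678 = -1475257790$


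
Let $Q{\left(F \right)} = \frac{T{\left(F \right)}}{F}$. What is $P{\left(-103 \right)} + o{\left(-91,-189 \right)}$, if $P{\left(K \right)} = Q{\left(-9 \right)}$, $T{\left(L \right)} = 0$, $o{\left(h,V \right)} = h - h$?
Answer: $0$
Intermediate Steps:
$o{\left(h,V \right)} = 0$
$Q{\left(F \right)} = 0$ ($Q{\left(F \right)} = \frac{0}{F} = 0$)
$P{\left(K \right)} = 0$
$P{\left(-103 \right)} + o{\left(-91,-189 \right)} = 0 + 0 = 0$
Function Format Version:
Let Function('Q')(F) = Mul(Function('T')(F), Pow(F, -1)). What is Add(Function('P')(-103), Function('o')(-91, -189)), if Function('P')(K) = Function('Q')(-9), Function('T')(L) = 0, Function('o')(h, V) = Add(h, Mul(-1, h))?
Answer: 0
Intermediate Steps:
Function('o')(h, V) = 0
Function('Q')(F) = 0 (Function('Q')(F) = Mul(0, Pow(F, -1)) = 0)
Function('P')(K) = 0
Add(Function('P')(-103), Function('o')(-91, -189)) = Add(0, 0) = 0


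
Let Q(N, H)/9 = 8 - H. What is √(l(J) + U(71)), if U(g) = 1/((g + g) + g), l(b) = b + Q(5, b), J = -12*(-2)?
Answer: I*√5444067/213 ≈ 10.954*I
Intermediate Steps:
Q(N, H) = 72 - 9*H (Q(N, H) = 9*(8 - H) = 72 - 9*H)
J = 24
l(b) = 72 - 8*b (l(b) = b + (72 - 9*b) = 72 - 8*b)
U(g) = 1/(3*g) (U(g) = 1/(2*g + g) = 1/(3*g))
√(l(J) + U(71)) = √((72 - 8*24) + (⅓)/71) = √((72 - 192) + (⅓)*(1/71)) = √(-120 + 1/213) = √(-25559/213) = I*√5444067/213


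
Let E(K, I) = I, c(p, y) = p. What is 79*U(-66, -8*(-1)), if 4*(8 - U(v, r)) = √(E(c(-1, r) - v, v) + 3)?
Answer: 632 - 237*I*√7/4 ≈ 632.0 - 156.76*I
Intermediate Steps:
U(v, r) = 8 - √(3 + v)/4 (U(v, r) = 8 - √(v + 3)/4 = 8 - √(3 + v)/4)
79*U(-66, -8*(-1)) = 79*(8 - √(3 - 66)/4) = 79*(8 - 3*I*√7/4) = 632 - 237*I*√7/4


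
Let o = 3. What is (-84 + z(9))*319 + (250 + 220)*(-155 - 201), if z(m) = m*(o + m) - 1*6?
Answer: -161578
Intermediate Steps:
z(m) = -6 + m*(3 + m) (z(m) = m*(3 + m) - 1*6 = m*(3 + m) - 6 = -6 + m*(3 + m))
(-84 + z(9))*319 + (250 + 220)*(-155 - 201) = (-84 + (-6 + 9**2 + 3*9))*319 + (250 + 220)*(-155 - 201) = (-84 + (-6 + 81 + 27))*319 + 470*(-356) = (-84 + 102)*319 - 167320 = 18*319 - 167320 = 5742 - 167320 = -161578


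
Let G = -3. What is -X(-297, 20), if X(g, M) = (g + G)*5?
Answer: 1500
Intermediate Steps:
X(g, M) = -15 + 5*g (X(g, M) = (g - 3)*5 = (-3 + g)*5 = -15 + 5*g)
-X(-297, 20) = -(-15 + 5*(-297)) = -(-15 - 1485) = -1*(-1500) = 1500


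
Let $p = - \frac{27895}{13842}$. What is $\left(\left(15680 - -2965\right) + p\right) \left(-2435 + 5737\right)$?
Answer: $\frac{426050777945}{6921} \approx 6.1559 \cdot 10^{7}$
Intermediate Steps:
$p = - \frac{27895}{13842}$ ($p = \left(-27895\right) \frac{1}{13842} = - \frac{27895}{13842} \approx -2.0152$)
$\left(\left(15680 - -2965\right) + p\right) \left(-2435 + 5737\right) = \left(\left(15680 - -2965\right) - \frac{27895}{13842}\right) \left(-2435 + 5737\right) = \left(\left(15680 + 2965\right) - \frac{27895}{13842}\right) 3302 = \left(18645 - \frac{27895}{13842}\right) 3302 = \frac{258056195}{13842} \cdot 3302 = \frac{426050777945}{6921}$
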